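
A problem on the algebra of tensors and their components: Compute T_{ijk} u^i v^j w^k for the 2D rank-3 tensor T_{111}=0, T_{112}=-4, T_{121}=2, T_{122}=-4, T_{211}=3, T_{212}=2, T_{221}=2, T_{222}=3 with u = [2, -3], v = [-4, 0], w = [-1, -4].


S = sum over i,j,k of T_{ijk} u_i v_j w_k. Expanding all 8 terms:
T_{111}*u_1*v_1*w_1 = 0*2*-4*-1 = 0  (running total: 0)
T_{112}*u_1*v_1*w_2 = -4*2*-4*-4 = -128  (running total: -128)
T_{121}*u_1*v_2*w_1 = 2*2*0*-1 = 0  (running total: -128)
T_{122}*u_1*v_2*w_2 = -4*2*0*-4 = 0  (running total: -128)
T_{211}*u_2*v_1*w_1 = 3*-3*-4*-1 = -36  (running total: -164)
T_{212}*u_2*v_1*w_2 = 2*-3*-4*-4 = -96  (running total: -260)
T_{221}*u_2*v_2*w_1 = 2*-3*0*-1 = 0  (running total: -260)
T_{222}*u_2*v_2*w_2 = 3*-3*0*-4 = 0  (running total: -260)
S = -260

-260


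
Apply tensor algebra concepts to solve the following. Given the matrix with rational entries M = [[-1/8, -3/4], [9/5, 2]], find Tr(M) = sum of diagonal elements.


The trace is the sum of diagonal entries.
Diagonal: M[1,1] = -1/8, M[2,2] = 2
Tr(M) = -1/8 + 2
Computing step by step:
After adding M[1,1]: -1/8
After adding M[2,2]: 15/8
Tr(M) = 15/8

15/8


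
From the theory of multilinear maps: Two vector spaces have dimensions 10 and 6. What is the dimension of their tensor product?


The dimension of a tensor product is the product of dimensions.
dim(V) = 10, dim(W) = 6
dim(V (x) W) = 10 * 6 = 60

60


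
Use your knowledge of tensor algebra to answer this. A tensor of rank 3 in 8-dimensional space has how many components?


The number of components of a rank-r tensor in d dimensions is d^r.
Here d = 8 and r = 3.
8^3 = 512

512


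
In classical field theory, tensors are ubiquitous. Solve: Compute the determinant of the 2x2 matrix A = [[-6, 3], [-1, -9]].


For a 2x2 matrix [[a, b], [c, d]], det = a*d - b*c.
a = -6, b = 3, c = -1, d = -9
a*d = -6 * -9 = 54
b*c = 3 * -1 = -3
det = 54 - -3 = 57

57


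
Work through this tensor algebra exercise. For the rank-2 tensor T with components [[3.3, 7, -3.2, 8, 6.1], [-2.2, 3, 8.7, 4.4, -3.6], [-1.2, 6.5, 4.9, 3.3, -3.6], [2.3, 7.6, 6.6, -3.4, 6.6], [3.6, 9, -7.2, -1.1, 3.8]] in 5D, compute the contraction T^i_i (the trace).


The contraction (trace) of a rank-2 tensor is the sum of its diagonal elements.
Diagonal entries: A[1,1] = 3.3, A[2,2] = 3, A[3,3] = 4.9, A[4,4] = -3.4, A[5,5] = 3.8
Tr(A) = 3.3 + 3 + 4.9 + -3.4 + 3.8 = 11.6

11.6


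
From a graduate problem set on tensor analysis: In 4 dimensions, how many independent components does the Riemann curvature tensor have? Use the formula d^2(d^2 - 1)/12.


The Riemann tensor in d dimensions has d^2(d^2 - 1)/12 independent components.
d = 4, so d^2 = 16
d^2 - 1 = 15
d^2(d^2 - 1) = 16 * 15 = 240
Divide by 12: 240 / 12 = 20

20


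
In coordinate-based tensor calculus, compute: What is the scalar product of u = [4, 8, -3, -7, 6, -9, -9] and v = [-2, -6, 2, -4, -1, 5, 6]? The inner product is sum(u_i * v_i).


The inner product u . v = sum of u_i * v_i.
Term-by-term: 4 * -2, 8 * -6, -3 * 2, -7 * -4, 6 * -1, -9 * 5, -9 * 6
Products: -8, -48, -6, 28, -6, -45, -54
Sum = -8 + -48 + -6 + 28 + -6 + -45 + -54 = -139

-139


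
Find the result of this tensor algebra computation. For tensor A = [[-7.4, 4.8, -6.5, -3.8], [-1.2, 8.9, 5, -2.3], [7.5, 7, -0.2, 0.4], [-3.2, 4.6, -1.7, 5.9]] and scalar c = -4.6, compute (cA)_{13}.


Scalar multiplication: (cA)_{ij} = c * A_{ij}.
c = -4.6
A_{13} = -6.5
(cA)_{13} = -4.6 * -6.5 = 29.9

29.9


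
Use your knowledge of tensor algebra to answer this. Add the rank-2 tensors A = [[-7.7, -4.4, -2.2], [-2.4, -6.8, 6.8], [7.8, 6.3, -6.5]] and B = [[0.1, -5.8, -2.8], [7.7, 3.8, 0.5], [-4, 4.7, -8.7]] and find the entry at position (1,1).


Tensor addition is component-wise: (A + B)_{ij} = A_{ij} + B_{ij}.
A_{11} = -7.7
B_{11} = 0.1
(A + B)_{11} = -7.7 + 0.1 = -7.6

-7.6


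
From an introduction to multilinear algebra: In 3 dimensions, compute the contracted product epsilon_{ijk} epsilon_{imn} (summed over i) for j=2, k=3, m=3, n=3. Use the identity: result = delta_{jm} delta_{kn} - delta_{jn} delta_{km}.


Using the identity: epsilon_{ijk} epsilon_{imn} = delta_{jm} delta_{kn} - delta_{jn} delta_{km}.
delta_{23} = 0
delta_{33} = 1
delta_{23} = 0
delta_{33} = 1
Result = 0 * 1 - 0 * 1 = 0 - 0 = 0

0


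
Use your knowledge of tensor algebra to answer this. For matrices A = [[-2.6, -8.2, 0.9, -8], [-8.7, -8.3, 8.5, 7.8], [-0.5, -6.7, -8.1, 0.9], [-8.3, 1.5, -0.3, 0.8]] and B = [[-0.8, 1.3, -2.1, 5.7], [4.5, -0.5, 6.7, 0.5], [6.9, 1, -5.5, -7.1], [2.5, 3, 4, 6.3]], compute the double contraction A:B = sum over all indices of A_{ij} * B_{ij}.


A:B = sum over all i,j of A_{ij} * B_{ij}.
Row 1: -2.6*-0.8=2.08, -8.2*1.3=-10.66, 0.9*-2.1=-1.89, -8*5.7=-45.6 => row sum = -56.07
Row 2: -8.7*4.5=-39.15, -8.3*-0.5=4.15, 8.5*6.7=56.95, 7.8*0.5=3.9 => row sum = 25.85
Row 3: -0.5*6.9=-3.45, -6.7*1=-6.7, -8.1*-5.5=44.55, 0.9*-7.1=-6.39 => row sum = 28.01
Row 4: -8.3*2.5=-20.75, 1.5*3=4.5, -0.3*4=-1.2, 0.8*6.3=5.04 => row sum = -12.41
Total = -56.07 + 25.85 + 28.01 + -12.41 = -14.62

-14.62


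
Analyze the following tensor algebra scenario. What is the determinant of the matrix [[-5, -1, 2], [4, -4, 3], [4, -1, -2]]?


Expanding along the first row, det(A) = a11*M_11 - a12*M_12 + a13*M_13, where M_1j is the (1,j) minor.
Minor M_11 = -4*-2 - 3*-1 = 11
Minor M_12 = 4*-2 - 3*4 = -20
Minor M_13 = 4*-1 - -4*4 = 12
det = -5*(11) - -1*(-20) + 2*(12)
    = -55 - 20 + 24
    = -51

-51


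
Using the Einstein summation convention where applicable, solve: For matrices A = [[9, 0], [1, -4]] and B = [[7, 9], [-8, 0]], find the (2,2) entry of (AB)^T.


(AB)^T_{ij} = (AB)_{ji} = sum_k A_{jk} B_{ki}.
For i=2, j=2 we need (AB)_{22}:
A_{21} * B_{12} = 1 * 9 = 9
A_{22} * B_{22} = -4 * 0 = 0
Sum = 9 + 0 = 9

9


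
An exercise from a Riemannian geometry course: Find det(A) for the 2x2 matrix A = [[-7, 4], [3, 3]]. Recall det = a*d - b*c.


For a 2x2 matrix [[a, b], [c, d]], det = a*d - b*c.
a = -7, b = 4, c = 3, d = 3
a*d = -7 * 3 = -21
b*c = 4 * 3 = 12
det = -21 - 12 = -33

-33


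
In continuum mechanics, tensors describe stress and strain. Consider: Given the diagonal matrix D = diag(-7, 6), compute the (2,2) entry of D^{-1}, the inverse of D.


For a diagonal matrix, the inverse has entries (D^{-1})_{ii} = 1/d_{ii}.
The diagonal entries are: d_{11} = -7, d_{22} = 6
We need (D^{-1})_{22} = 1/d_{22} = 1/6 = 1/6

1/6


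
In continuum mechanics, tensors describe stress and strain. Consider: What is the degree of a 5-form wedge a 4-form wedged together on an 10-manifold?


The degree of a wedge product is the sum of the degrees of the individual forms.
Degrees: 5, 4
Total degree = 5 + 4 = 9

9


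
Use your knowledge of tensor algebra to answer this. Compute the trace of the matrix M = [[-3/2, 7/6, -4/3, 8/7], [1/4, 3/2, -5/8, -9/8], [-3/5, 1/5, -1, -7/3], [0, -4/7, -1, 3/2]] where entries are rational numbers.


The trace is the sum of diagonal entries.
Diagonal: M[1,1] = -3/2, M[2,2] = 3/2, M[3,3] = -1, M[4,4] = 3/2
Tr(M) = -3/2 + 3/2 + -1 + 3/2
Computing step by step:
After adding M[1,1]: -3/2
After adding M[2,2]: 0
After adding M[3,3]: -1
After adding M[4,4]: 1/2
Tr(M) = 1/2

1/2


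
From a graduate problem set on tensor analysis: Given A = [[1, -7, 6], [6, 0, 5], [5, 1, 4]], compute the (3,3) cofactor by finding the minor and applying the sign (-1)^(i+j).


To find cofactor C_{33}, delete row 3 and column 3.
The resulting 2x2 submatrix is: [[1, -7], [6, 0]]
Minor M_{33} = 1*0 - -7*6
  = 0 - -42 = 42
Sign = (-1)^(3+3) = (-1)^6 = 1
Cofactor C_{33} = 1 * 42 = 42

42


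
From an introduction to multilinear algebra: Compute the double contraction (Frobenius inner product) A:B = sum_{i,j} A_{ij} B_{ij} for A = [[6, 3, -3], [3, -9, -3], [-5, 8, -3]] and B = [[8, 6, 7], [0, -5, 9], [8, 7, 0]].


A:B = sum over all i,j of A_{ij} * B_{ij}.
Row 1: 6*8=48, 3*6=18, -3*7=-21 => row sum = 45
Row 2: 3*0=0, -9*-5=45, -3*9=-27 => row sum = 18
Row 3: -5*8=-40, 8*7=56, -3*0=0 => row sum = 16
Total = 45 + 18 + 16 = 79

79


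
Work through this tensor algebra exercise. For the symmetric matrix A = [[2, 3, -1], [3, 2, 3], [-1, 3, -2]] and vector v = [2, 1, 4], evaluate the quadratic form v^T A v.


First compute Av:
(Av)_1 = 2*2 + 3*1 + -1*4 = 3
(Av)_2 = 3*2 + 2*1 + 3*4 = 20
(Av)_3 = -1*2 + 3*1 + -2*4 = -7
Av = [3, 20, -7]
Then v^T (Av) = 2*3 + 1*20 + 4*-7
= 6 + 20 + -28 = -2

-2


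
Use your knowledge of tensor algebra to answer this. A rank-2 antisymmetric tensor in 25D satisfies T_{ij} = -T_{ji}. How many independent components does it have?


An antisymmetric rank-2 tensor satisfies A_{ij} = -A_{ji}, so diagonal entries are zero.
The independent components are the upper-triangular entries: C(n, 2) = n(n-1)/2.
n = 25
C(25, 2) = 25 * 24 / 2 = 600 / 2 = 300

300


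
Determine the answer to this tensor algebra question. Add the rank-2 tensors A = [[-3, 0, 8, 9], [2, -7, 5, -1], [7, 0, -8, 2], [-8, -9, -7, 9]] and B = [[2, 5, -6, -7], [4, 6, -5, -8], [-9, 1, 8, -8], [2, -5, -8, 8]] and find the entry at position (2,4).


Tensor addition is component-wise: (A + B)_{ij} = A_{ij} + B_{ij}.
A_{24} = -1
B_{24} = -8
(A + B)_{24} = -1 + -8 = -9

-9


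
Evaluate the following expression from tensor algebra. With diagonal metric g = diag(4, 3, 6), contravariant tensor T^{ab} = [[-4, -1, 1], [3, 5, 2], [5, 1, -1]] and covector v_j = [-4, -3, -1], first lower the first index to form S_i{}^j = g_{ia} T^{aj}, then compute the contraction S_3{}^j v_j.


Step 1: lower the first index. For a diagonal metric, g_{ia} T^{aj} = g_{ii} T^{ij} (no sum on i).
g_{33} = 6
S_3{}^1 = 6 * T^{31} = 6 * 5 = 30
S_3{}^2 = 6 * T^{32} = 6 * 1 = 6
S_3{}^3 = 6 * T^{33} = 6 * -1 = -6
Step 2: contract S_3{}^j with v_j.
S_3{}^1 * v_1 = 30 * -4 = -120
S_3{}^2 * v_2 = 6 * -3 = -18
S_3{}^3 * v_3 = -6 * -1 = 6
Result = -120 + -18 + 6 = -132

-132


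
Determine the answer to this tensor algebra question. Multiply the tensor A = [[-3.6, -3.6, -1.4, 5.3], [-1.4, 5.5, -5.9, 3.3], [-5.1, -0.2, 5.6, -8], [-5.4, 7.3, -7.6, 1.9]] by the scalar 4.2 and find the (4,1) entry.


Scalar multiplication: (cA)_{ij} = c * A_{ij}.
c = 4.2
A_{41} = -5.4
(cA)_{41} = 4.2 * -5.4 = -22.68

-22.68


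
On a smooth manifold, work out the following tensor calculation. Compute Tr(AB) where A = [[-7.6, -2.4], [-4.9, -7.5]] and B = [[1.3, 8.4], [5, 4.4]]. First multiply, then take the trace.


Tr(AB) = sum_i (AB)_{ii} where (AB)_{ii} = sum_k A_{ik} B_{ki}.
(AB)_{11} = -7.6*1.3 + -2.4*5 = -21.88
(AB)_{22} = -4.9*8.4 + -7.5*4.4 = -74.16
Tr(AB) = -21.88 + -74.16 = -96.04

-96.04


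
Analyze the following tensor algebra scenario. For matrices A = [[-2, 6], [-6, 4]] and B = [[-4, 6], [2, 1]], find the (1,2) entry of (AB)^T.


(AB)^T_{ij} = (AB)_{ji} = sum_k A_{jk} B_{ki}.
For i=1, j=2 we need (AB)_{21}:
A_{21} * B_{11} = -6 * -4 = 24
A_{22} * B_{21} = 4 * 2 = 8
Sum = 24 + 8 = 32

32


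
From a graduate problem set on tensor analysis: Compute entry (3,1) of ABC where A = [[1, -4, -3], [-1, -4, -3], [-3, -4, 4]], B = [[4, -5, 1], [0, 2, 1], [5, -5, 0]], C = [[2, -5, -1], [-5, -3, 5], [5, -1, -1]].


(ABC)_{31} = sum_m (AB)_{3m} C_{m1}. First compute row 3 of AB.
(AB)_{31} = -3*4 + -4*0 + 4*5 = 8
(AB)_{32} = -3*-5 + -4*2 + 4*-5 = -13
(AB)_{33} = -3*1 + -4*1 + 4*0 = -7
Now contract with column 1 of C:
(AB)_{31} * C_{11} = 8 * 2 = 16
(AB)_{32} * C_{21} = -13 * -5 = 65
(AB)_{33} * C_{31} = -7 * 5 = -35
(ABC)_{31} = 16 + 65 + -35 = 46

46


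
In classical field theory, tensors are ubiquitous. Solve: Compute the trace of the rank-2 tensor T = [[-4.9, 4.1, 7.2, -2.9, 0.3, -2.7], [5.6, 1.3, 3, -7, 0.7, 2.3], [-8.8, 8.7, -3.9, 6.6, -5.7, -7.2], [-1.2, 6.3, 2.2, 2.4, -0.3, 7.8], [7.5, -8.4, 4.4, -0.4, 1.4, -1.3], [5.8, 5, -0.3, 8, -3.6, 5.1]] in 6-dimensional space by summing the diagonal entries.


The contraction (trace) of a rank-2 tensor is the sum of its diagonal elements.
Diagonal entries: A[1,1] = -4.9, A[2,2] = 1.3, A[3,3] = -3.9, A[4,4] = 2.4, A[5,5] = 1.4, A[6,6] = 5.1
Tr(A) = -4.9 + 1.3 + -3.9 + 2.4 + 1.4 + 5.1 = 1.4

1.4


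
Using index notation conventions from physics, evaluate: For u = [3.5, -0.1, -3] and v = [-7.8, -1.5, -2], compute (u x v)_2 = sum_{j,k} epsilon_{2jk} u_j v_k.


(u x v)_2 = sum_{j,k} epsilon_{2jk} u_j v_k. Only permutations of (1,2,3) contribute; the two non-zero terms are:
eps_{213} u_1 v_3 = -1 * 3.5 * -2 = 7
eps_{231} u_3 v_1 = 1 * -3 * -7.8 = 23.4
(u x v)_2 = 30.4

30.4


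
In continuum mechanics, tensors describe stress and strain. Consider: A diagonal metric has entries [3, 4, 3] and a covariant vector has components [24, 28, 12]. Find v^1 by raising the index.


To raise an index with a diagonal metric: v^i = v_i / g_{ii}.
For index 1: v_1 = 24, g_{11} = 3
v^1 = 24 / 3 = 8

8


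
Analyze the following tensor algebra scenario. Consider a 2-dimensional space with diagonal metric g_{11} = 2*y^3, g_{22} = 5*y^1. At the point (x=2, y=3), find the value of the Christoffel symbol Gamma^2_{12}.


For a diagonal metric, Gamma^k_{ij} = (1/2) g^{kk} (dg_{ik}/dx_j + dg_{jk}/dx_i - dg_{ij}/dx_k).
The metric is diagonal, so g_{ab} = 0 for a != b.
At the given point: g_{11} = 54, g_{22} = 15
g^{22} = 1/15
dg_{12}/dx_2 = 0 (off-diagonal)
dg_{22}/dx_1 = dg_{22}/dx_1 = 0
dg_{12}/dx_2 = 0 (off-diagonal)
Numerator = 0 + 0 - 0 = 0
Gamma^2_{12} = 0 / (2 * 15) = 0

0


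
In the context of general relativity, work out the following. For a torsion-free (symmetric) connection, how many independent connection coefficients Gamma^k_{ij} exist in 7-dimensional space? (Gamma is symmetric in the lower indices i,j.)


Christoffel symbols Gamma^k_{ij} are symmetric in i,j, so there are d * d(d+1)/2 independent symbols.
d = 7
d(d+1)/2 = 7 * 8 / 2 = 28
Total = 7 * 28 = 196

196


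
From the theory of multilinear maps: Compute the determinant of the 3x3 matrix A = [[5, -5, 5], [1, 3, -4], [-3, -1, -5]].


Expanding along the first row, det(A) = a11*M_11 - a12*M_12 + a13*M_13, where M_1j is the (1,j) minor.
Minor M_11 = 3*-5 - -4*-1 = -19
Minor M_12 = 1*-5 - -4*-3 = -17
Minor M_13 = 1*-1 - 3*-3 = 8
det = 5*(-19) - -5*(-17) + 5*(8)
    = -95 - 85 + 40
    = -140

-140


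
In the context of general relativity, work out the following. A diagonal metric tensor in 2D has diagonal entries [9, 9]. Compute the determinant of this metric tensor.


For a diagonal metric, the determinant is the product of diagonal entries.
Diagonal entries: 9, 9
det(g) = 9 * 9 = 81

81


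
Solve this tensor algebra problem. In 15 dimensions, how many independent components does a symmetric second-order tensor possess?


A symmetric rank-2 tensor in d dimensions has d(d+1)/2 independent components.
d = 15
d(d+1)/2 = 15 * 16 / 2 = 240 / 2 = 120

120


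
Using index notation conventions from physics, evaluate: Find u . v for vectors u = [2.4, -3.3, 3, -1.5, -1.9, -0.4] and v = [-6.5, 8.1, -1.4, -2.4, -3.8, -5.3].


The inner product u . v = sum of u_i * v_i.
Term-by-term: 2.4 * -6.5, -3.3 * 8.1, 3 * -1.4, -1.5 * -2.4, -1.9 * -3.8, -0.4 * -5.3
Products: -15.6, -26.73, -4.2, 3.6, 7.22, 2.12
Sum = -15.6 + -26.73 + -4.2 + 3.6 + 7.22 + 2.12 = -33.59

-33.59


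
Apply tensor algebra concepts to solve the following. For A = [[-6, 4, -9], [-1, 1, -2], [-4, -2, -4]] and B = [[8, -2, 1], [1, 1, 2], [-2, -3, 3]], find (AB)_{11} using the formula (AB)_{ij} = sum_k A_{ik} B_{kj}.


(AB)_{ij} = sum_k A_{ik} B_{kj}.
For i=1, j=1:
A_{11} * B_{11} = -6 * 8 = -48
A_{12} * B_{21} = 4 * 1 = 4
A_{13} * B_{31} = -9 * -2 = 18
Sum = -48 + 4 + 18 = -26

-26


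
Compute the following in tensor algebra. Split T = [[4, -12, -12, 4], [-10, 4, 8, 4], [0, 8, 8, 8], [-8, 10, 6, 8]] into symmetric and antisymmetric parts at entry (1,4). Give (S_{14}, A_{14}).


T_{14} = 4
T_{41} = -8
S_{14} = (4 + -8)/2 = -4/2 = -2
A_{14} = (4 - -8)/2 = 12/2 = 6
Check: S + A = -2 + 6 = 4 = T_{14}.

(-2, 6)


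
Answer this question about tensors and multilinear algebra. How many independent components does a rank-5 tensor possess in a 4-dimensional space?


The number of components of a rank-r tensor in d dimensions is d^r.
Here d = 4 and r = 5.
4^5 = 1024

1024


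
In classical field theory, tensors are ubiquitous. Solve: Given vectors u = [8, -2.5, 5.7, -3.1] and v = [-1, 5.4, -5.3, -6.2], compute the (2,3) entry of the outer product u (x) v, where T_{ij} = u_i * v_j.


The outer product entry T_{ij} = u_i * v_j.
We need i=2, j=3.
u_2 = -2.5, v_3 = -5.3
T_{2,3} = -2.5 * -5.3 = 13.25

13.25


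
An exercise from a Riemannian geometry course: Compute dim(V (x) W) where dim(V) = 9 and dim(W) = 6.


The dimension of a tensor product is the product of dimensions.
dim(V) = 9, dim(W) = 6
dim(V (x) W) = 9 * 6 = 54

54


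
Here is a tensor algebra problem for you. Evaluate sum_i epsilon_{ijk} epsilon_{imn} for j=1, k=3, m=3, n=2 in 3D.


Using the identity: epsilon_{ijk} epsilon_{imn} = delta_{jm} delta_{kn} - delta_{jn} delta_{km}.
delta_{13} = 0
delta_{32} = 0
delta_{12} = 0
delta_{33} = 1
Result = 0 * 0 - 0 * 1 = 0 - 0 = 0

0


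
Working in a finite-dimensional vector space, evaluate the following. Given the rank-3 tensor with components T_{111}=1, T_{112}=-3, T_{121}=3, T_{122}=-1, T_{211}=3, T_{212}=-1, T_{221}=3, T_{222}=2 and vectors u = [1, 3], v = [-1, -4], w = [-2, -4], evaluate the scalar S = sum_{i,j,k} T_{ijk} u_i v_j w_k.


S = sum over i,j,k of T_{ijk} u_i v_j w_k. Expanding all 8 terms:
T_{111}*u_1*v_1*w_1 = 1*1*-1*-2 = 2  (running total: 2)
T_{112}*u_1*v_1*w_2 = -3*1*-1*-4 = -12  (running total: -10)
T_{121}*u_1*v_2*w_1 = 3*1*-4*-2 = 24  (running total: 14)
T_{122}*u_1*v_2*w_2 = -1*1*-4*-4 = -16  (running total: -2)
T_{211}*u_2*v_1*w_1 = 3*3*-1*-2 = 18  (running total: 16)
T_{212}*u_2*v_1*w_2 = -1*3*-1*-4 = -12  (running total: 4)
T_{221}*u_2*v_2*w_1 = 3*3*-4*-2 = 72  (running total: 76)
T_{222}*u_2*v_2*w_2 = 2*3*-4*-4 = 96  (running total: 172)
S = 172

172


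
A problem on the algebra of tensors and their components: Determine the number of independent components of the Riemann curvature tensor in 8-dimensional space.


The Riemann tensor in d dimensions has d^2(d^2 - 1)/12 independent components.
d = 8, so d^2 = 64
d^2 - 1 = 63
d^2(d^2 - 1) = 64 * 63 = 4032
Divide by 12: 4032 / 12 = 336

336


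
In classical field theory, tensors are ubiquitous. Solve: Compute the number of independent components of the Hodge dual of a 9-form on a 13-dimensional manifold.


The Hodge dual of a p-form on an n-dimensional manifold is an (n-p)-form.
n = 13, p = 9, so dual degree = 13 - 9 = 4
The number of components is C(n, n-p) = C(13, 4) = 715

715


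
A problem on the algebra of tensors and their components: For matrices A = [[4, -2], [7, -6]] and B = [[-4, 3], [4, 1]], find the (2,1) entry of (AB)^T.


(AB)^T_{ij} = (AB)_{ji} = sum_k A_{jk} B_{ki}.
For i=2, j=1 we need (AB)_{12}:
A_{11} * B_{12} = 4 * 3 = 12
A_{12} * B_{22} = -2 * 1 = -2
Sum = 12 + -2 = 10

10


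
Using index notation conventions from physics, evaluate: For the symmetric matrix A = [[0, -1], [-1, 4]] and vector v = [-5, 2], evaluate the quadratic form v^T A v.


First compute Av:
(Av)_1 = 0*-5 + -1*2 = -2
(Av)_2 = -1*-5 + 4*2 = 13
Av = [-2, 13]
Then v^T (Av) = -5*-2 + 2*13
= 10 + 26 = 36

36


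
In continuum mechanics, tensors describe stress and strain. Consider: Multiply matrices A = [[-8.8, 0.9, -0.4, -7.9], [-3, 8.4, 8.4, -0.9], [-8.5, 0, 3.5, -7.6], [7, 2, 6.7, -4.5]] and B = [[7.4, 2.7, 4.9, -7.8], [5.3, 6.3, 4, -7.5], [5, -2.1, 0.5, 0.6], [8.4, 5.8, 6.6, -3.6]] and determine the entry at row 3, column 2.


(AB)_{ij} = sum_k A_{ik} B_{kj}.
For i=3, j=2:
A_{31} * B_{12} = -8.5 * 2.7 = -22.95
A_{32} * B_{22} = 0 * 6.3 = 0
A_{33} * B_{32} = 3.5 * -2.1 = -7.35
A_{34} * B_{42} = -7.6 * 5.8 = -44.08
Sum = -22.95 + 0 + -7.35 + -44.08 = -74.38

-74.38


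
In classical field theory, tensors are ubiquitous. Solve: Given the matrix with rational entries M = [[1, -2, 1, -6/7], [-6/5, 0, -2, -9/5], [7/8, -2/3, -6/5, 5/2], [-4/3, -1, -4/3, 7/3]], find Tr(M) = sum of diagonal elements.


The trace is the sum of diagonal entries.
Diagonal: M[1,1] = 1, M[2,2] = 0, M[3,3] = -6/5, M[4,4] = 7/3
Tr(M) = 1 + 0 + -6/5 + 7/3
Computing step by step:
After adding M[1,1]: 1
After adding M[2,2]: 1
After adding M[3,3]: -1/5
After adding M[4,4]: 32/15
Tr(M) = 32/15

32/15


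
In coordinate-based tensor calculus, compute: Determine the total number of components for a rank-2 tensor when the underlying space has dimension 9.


The number of components of a rank-r tensor in d dimensions is d^r.
Here d = 9 and r = 2.
9^2 = 81

81


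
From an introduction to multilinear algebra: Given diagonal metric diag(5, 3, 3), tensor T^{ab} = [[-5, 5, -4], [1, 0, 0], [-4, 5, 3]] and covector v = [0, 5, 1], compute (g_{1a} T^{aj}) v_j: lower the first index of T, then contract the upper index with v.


Step 1: lower the first index. For a diagonal metric, g_{ia} T^{aj} = g_{ii} T^{ij} (no sum on i).
g_{11} = 5
S_1{}^1 = 5 * T^{11} = 5 * -5 = -25
S_1{}^2 = 5 * T^{12} = 5 * 5 = 25
S_1{}^3 = 5 * T^{13} = 5 * -4 = -20
Step 2: contract S_1{}^j with v_j.
S_1{}^1 * v_1 = -25 * 0 = 0
S_1{}^2 * v_2 = 25 * 5 = 125
S_1{}^3 * v_3 = -20 * 1 = -20
Result = 0 + 125 + -20 = 105

105


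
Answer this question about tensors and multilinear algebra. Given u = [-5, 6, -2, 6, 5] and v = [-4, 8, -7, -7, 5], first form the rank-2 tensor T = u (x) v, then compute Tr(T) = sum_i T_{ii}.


The outer product gives T_{ij} = u_i v_j.
The trace (contraction) is Tr(T) = sum_i T_{ii} = sum_i u_i v_i.
Diagonal entries:
T_{11} = u_1 * v_1 = -5 * -4 = 20
T_{22} = u_2 * v_2 = 6 * 8 = 48
T_{33} = u_3 * v_3 = -2 * -7 = 14
T_{44} = u_4 * v_4 = 6 * -7 = -42
T_{55} = u_5 * v_5 = 5 * 5 = 25
Tr(T) = 20 + 48 + 14 + -42 + 25 = 65

65


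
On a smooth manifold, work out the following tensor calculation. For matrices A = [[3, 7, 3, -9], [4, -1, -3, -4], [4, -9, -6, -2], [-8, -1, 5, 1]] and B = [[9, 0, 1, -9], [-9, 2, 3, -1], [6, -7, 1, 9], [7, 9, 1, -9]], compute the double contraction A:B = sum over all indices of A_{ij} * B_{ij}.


A:B = sum over all i,j of A_{ij} * B_{ij}.
Row 1: 3*9=27, 7*0=0, 3*1=3, -9*-9=81 => row sum = 111
Row 2: 4*-9=-36, -1*2=-2, -3*3=-9, -4*-1=4 => row sum = -43
Row 3: 4*6=24, -9*-7=63, -6*1=-6, -2*9=-18 => row sum = 63
Row 4: -8*7=-56, -1*9=-9, 5*1=5, 1*-9=-9 => row sum = -69
Total = 111 + -43 + 63 + -69 = 62

62


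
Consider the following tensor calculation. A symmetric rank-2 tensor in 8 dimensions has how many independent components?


A symmetric rank-2 tensor in d dimensions has d(d+1)/2 independent components.
d = 8
d(d+1)/2 = 8 * 9 / 2 = 72 / 2 = 36

36


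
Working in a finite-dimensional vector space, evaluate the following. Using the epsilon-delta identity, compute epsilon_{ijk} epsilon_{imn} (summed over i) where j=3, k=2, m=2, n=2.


Using the identity: epsilon_{ijk} epsilon_{imn} = delta_{jm} delta_{kn} - delta_{jn} delta_{km}.
delta_{32} = 0
delta_{22} = 1
delta_{32} = 0
delta_{22} = 1
Result = 0 * 1 - 0 * 1 = 0 - 0 = 0

0


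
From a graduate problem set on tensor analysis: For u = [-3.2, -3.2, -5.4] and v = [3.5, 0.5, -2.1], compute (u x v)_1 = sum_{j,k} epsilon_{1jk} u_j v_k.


(u x v)_1 = sum_{j,k} epsilon_{1jk} u_j v_k. Only permutations of (1,2,3) contribute; the two non-zero terms are:
eps_{123} u_2 v_3 = 1 * -3.2 * -2.1 = 6.72
eps_{132} u_3 v_2 = -1 * -5.4 * 0.5 = 2.7
(u x v)_1 = 9.42

9.42


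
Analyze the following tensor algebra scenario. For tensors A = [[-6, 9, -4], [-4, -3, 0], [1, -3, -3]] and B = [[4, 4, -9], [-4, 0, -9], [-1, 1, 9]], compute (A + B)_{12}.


Tensor addition is component-wise: (A + B)_{ij} = A_{ij} + B_{ij}.
A_{12} = 9
B_{12} = 4
(A + B)_{12} = 9 + 4 = 13

13


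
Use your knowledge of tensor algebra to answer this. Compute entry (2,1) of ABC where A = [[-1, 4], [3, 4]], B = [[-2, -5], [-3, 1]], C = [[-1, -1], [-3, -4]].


(ABC)_{21} = sum_m (AB)_{2m} C_{m1}. First compute row 2 of AB.
(AB)_{21} = 3*-2 + 4*-3 = -18
(AB)_{22} = 3*-5 + 4*1 = -11
Now contract with column 1 of C:
(AB)_{21} * C_{11} = -18 * -1 = 18
(AB)_{22} * C_{21} = -11 * -3 = 33
(ABC)_{21} = 18 + 33 = 51

51


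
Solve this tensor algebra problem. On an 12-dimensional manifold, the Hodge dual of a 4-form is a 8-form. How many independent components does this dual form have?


The Hodge dual of a p-form on an n-dimensional manifold is an (n-p)-form.
n = 12, p = 4, so dual degree = 12 - 4 = 8
The number of components is C(n, n-p) = C(12, 8) = 495

495


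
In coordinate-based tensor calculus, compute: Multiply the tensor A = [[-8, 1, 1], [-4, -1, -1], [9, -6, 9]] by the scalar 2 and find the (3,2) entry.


Scalar multiplication: (cA)_{ij} = c * A_{ij}.
c = 2
A_{32} = -6
(cA)_{32} = 2 * -6 = -12

-12


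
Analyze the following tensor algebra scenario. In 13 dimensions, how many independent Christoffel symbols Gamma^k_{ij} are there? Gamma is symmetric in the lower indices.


Christoffel symbols Gamma^k_{ij} are symmetric in i,j, so there are d * d(d+1)/2 independent symbols.
d = 13
d(d+1)/2 = 13 * 14 / 2 = 91
Total = 13 * 91 = 1183

1183


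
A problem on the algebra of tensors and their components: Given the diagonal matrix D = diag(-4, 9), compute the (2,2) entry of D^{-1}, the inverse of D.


For a diagonal matrix, the inverse has entries (D^{-1})_{ii} = 1/d_{ii}.
The diagonal entries are: d_{11} = -4, d_{22} = 9
We need (D^{-1})_{22} = 1/d_{22} = 1/9 = 1/9

1/9


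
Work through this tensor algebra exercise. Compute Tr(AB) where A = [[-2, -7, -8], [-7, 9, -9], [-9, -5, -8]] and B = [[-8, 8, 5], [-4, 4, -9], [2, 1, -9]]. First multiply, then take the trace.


Tr(AB) = sum_i (AB)_{ii} where (AB)_{ii} = sum_k A_{ik} B_{ki}.
(AB)_{11} = -2*-8 + -7*-4 + -8*2 = 28
(AB)_{22} = -7*8 + 9*4 + -9*1 = -29
(AB)_{33} = -9*5 + -5*-9 + -8*-9 = 72
Tr(AB) = 28 + -29 + 72 = 71

71


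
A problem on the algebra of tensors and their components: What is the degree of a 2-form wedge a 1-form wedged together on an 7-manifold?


The degree of a wedge product is the sum of the degrees of the individual forms.
Degrees: 2, 1
Total degree = 2 + 1 = 3

3


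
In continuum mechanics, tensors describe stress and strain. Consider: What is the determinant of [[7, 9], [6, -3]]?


For a 2x2 matrix [[a, b], [c, d]], det = a*d - b*c.
a = 7, b = 9, c = 6, d = -3
a*d = 7 * -3 = -21
b*c = 9 * 6 = 54
det = -21 - 54 = -75

-75


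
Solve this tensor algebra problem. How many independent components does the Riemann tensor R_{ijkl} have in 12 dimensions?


The Riemann tensor in d dimensions has d^2(d^2 - 1)/12 independent components.
d = 12, so d^2 = 144
d^2 - 1 = 143
d^2(d^2 - 1) = 144 * 143 = 20592
Divide by 12: 20592 / 12 = 1716

1716


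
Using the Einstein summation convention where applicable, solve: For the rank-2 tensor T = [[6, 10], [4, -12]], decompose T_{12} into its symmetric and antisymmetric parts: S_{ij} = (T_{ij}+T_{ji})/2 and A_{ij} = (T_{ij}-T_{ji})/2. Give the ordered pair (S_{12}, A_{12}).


T_{12} = 10
T_{21} = 4
S_{12} = (10 + 4)/2 = 14/2 = 7
A_{12} = (10 - 4)/2 = 6/2 = 3
Check: S + A = 7 + 3 = 10 = T_{12}.

(7, 3)


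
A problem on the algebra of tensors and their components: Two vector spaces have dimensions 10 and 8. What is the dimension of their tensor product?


The dimension of a tensor product is the product of dimensions.
dim(V) = 10, dim(W) = 8
dim(V (x) W) = 10 * 8 = 80

80


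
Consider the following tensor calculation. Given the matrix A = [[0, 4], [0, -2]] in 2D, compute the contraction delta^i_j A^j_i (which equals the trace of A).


The contraction (trace) of a rank-2 tensor is the sum of its diagonal elements.
Diagonal entries: A[1,1] = 0, A[2,2] = -2
Tr(A) = 0 + -2 = -2

-2


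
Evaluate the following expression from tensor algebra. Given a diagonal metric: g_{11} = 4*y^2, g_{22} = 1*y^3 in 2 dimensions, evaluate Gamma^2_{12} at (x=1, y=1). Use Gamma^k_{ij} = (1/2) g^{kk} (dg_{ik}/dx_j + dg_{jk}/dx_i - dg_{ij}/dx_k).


For a diagonal metric, Gamma^k_{ij} = (1/2) g^{kk} (dg_{ik}/dx_j + dg_{jk}/dx_i - dg_{ij}/dx_k).
The metric is diagonal, so g_{ab} = 0 for a != b.
At the given point: g_{11} = 4, g_{22} = 1
g^{22} = 1/1
dg_{12}/dx_2 = 0 (off-diagonal)
dg_{22}/dx_1 = dg_{22}/dx_1 = 0
dg_{12}/dx_2 = 0 (off-diagonal)
Numerator = 0 + 0 - 0 = 0
Gamma^2_{12} = 0 / (2 * 1) = 0

0


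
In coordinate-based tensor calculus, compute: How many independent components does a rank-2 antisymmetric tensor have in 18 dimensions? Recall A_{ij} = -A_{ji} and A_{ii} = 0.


An antisymmetric rank-2 tensor satisfies A_{ij} = -A_{ji}, so diagonal entries are zero.
The independent components are the upper-triangular entries: C(n, 2) = n(n-1)/2.
n = 18
C(18, 2) = 18 * 17 / 2 = 306 / 2 = 153

153


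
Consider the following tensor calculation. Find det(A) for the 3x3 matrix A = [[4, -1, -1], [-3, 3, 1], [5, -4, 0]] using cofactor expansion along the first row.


Expanding along the first row, det(A) = a11*M_11 - a12*M_12 + a13*M_13, where M_1j is the (1,j) minor.
Minor M_11 = 3*0 - 1*-4 = 4
Minor M_12 = -3*0 - 1*5 = -5
Minor M_13 = -3*-4 - 3*5 = -3
det = 4*(4) - -1*(-5) + -1*(-3)
    = 16 - 5 + 3
    = 14

14


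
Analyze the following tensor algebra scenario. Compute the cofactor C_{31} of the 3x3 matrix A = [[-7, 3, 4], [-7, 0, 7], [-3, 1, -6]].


To find cofactor C_{31}, delete row 3 and column 1.
The resulting 2x2 submatrix is: [[3, 4], [0, 7]]
Minor M_{31} = 3*7 - 4*0
  = 21 - 0 = 21
Sign = (-1)^(3+1) = (-1)^4 = 1
Cofactor C_{31} = 1 * 21 = 21

21


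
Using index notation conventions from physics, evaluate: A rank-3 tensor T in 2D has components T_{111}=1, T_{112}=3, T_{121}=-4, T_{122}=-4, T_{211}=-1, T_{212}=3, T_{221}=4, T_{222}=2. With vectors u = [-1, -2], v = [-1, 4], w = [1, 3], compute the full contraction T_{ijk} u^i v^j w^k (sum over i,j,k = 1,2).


S = sum over i,j,k of T_{ijk} u_i v_j w_k. Expanding all 8 terms:
T_{111}*u_1*v_1*w_1 = 1*-1*-1*1 = 1  (running total: 1)
T_{112}*u_1*v_1*w_2 = 3*-1*-1*3 = 9  (running total: 10)
T_{121}*u_1*v_2*w_1 = -4*-1*4*1 = 16  (running total: 26)
T_{122}*u_1*v_2*w_2 = -4*-1*4*3 = 48  (running total: 74)
T_{211}*u_2*v_1*w_1 = -1*-2*-1*1 = -2  (running total: 72)
T_{212}*u_2*v_1*w_2 = 3*-2*-1*3 = 18  (running total: 90)
T_{221}*u_2*v_2*w_1 = 4*-2*4*1 = -32  (running total: 58)
T_{222}*u_2*v_2*w_2 = 2*-2*4*3 = -48  (running total: 10)
S = 10

10


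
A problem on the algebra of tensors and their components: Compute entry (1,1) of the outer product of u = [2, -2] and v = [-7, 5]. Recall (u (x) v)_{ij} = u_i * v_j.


The outer product entry T_{ij} = u_i * v_j.
We need i=1, j=1.
u_1 = 2, v_1 = -7
T_{1,1} = 2 * -7 = -14

-14


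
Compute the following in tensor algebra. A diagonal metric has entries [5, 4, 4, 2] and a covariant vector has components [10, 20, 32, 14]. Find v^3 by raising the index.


To raise an index with a diagonal metric: v^i = v_i / g_{ii}.
For index 3: v_3 = 32, g_{33} = 4
v^3 = 32 / 4 = 8

8


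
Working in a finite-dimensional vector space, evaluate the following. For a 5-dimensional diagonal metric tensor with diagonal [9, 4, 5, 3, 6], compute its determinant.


For a diagonal metric, the determinant is the product of diagonal entries.
Diagonal entries: 9, 4, 5, 3, 6
det(g) = 9 * 4 * 5 * 3 * 6 = 3240

3240


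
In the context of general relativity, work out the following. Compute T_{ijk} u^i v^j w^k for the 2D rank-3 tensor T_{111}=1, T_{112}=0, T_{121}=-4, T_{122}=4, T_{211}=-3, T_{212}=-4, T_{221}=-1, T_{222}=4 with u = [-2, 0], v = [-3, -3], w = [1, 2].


S = sum over i,j,k of T_{ijk} u_i v_j w_k. Expanding all 8 terms:
T_{111}*u_1*v_1*w_1 = 1*-2*-3*1 = 6  (running total: 6)
T_{112}*u_1*v_1*w_2 = 0*-2*-3*2 = 0  (running total: 6)
T_{121}*u_1*v_2*w_1 = -4*-2*-3*1 = -24  (running total: -18)
T_{122}*u_1*v_2*w_2 = 4*-2*-3*2 = 48  (running total: 30)
T_{211}*u_2*v_1*w_1 = -3*0*-3*1 = 0  (running total: 30)
T_{212}*u_2*v_1*w_2 = -4*0*-3*2 = 0  (running total: 30)
T_{221}*u_2*v_2*w_1 = -1*0*-3*1 = 0  (running total: 30)
T_{222}*u_2*v_2*w_2 = 4*0*-3*2 = 0  (running total: 30)
S = 30

30


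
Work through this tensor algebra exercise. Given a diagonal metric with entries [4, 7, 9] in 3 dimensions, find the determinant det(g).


For a diagonal metric, the determinant is the product of diagonal entries.
Diagonal entries: 4, 7, 9
det(g) = 4 * 7 * 9 = 252

252


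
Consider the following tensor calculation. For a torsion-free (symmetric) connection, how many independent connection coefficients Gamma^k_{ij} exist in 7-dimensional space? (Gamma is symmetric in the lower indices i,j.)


Christoffel symbols Gamma^k_{ij} are symmetric in i,j, so there are d * d(d+1)/2 independent symbols.
d = 7
d(d+1)/2 = 7 * 8 / 2 = 28
Total = 7 * 28 = 196

196


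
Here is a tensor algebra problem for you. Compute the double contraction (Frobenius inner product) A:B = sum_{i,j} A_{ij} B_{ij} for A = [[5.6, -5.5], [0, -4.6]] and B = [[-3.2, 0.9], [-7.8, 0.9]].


A:B = sum over all i,j of A_{ij} * B_{ij}.
Row 1: 5.6*-3.2=-17.92, -5.5*0.9=-4.95 => row sum = -22.87
Row 2: 0*-7.8=0, -4.6*0.9=-4.14 => row sum = -4.14
Total = -22.87 + -4.14 = -27.01

-27.01


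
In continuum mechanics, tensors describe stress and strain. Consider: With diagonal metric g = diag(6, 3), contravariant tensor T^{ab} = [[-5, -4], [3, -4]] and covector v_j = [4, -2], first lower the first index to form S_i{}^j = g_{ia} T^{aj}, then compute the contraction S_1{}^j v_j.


Step 1: lower the first index. For a diagonal metric, g_{ia} T^{aj} = g_{ii} T^{ij} (no sum on i).
g_{11} = 6
S_1{}^1 = 6 * T^{11} = 6 * -5 = -30
S_1{}^2 = 6 * T^{12} = 6 * -4 = -24
Step 2: contract S_1{}^j with v_j.
S_1{}^1 * v_1 = -30 * 4 = -120
S_1{}^2 * v_2 = -24 * -2 = 48
Result = -120 + 48 = -72

-72


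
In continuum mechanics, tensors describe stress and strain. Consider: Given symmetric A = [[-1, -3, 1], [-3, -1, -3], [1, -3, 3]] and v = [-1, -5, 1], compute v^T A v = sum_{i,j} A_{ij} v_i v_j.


First compute Av:
(Av)_1 = -1*-1 + -3*-5 + 1*1 = 17
(Av)_2 = -3*-1 + -1*-5 + -3*1 = 5
(Av)_3 = 1*-1 + -3*-5 + 3*1 = 17
Av = [17, 5, 17]
Then v^T (Av) = -1*17 + -5*5 + 1*17
= -17 + -25 + 17 = -25

-25


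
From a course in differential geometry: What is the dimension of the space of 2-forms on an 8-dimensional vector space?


The dimension of the space of p-forms on an n-dimensional space is C(n, p).
n = 8, p = 2
C(8, 2) = 8! / (2! * 6!) = 28

28


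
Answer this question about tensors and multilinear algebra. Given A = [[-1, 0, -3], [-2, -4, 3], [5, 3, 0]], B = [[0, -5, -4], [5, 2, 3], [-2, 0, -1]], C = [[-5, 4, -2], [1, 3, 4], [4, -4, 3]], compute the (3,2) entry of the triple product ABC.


(ABC)_{32} = sum_m (AB)_{3m} C_{m2}. First compute row 3 of AB.
(AB)_{31} = 5*0 + 3*5 + 0*-2 = 15
(AB)_{32} = 5*-5 + 3*2 + 0*0 = -19
(AB)_{33} = 5*-4 + 3*3 + 0*-1 = -11
Now contract with column 2 of C:
(AB)_{31} * C_{12} = 15 * 4 = 60
(AB)_{32} * C_{22} = -19 * 3 = -57
(AB)_{33} * C_{32} = -11 * -4 = 44
(ABC)_{32} = 60 + -57 + 44 = 47

47


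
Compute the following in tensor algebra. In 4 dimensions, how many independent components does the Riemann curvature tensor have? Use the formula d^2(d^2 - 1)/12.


The Riemann tensor in d dimensions has d^2(d^2 - 1)/12 independent components.
d = 4, so d^2 = 16
d^2 - 1 = 15
d^2(d^2 - 1) = 16 * 15 = 240
Divide by 12: 240 / 12 = 20

20


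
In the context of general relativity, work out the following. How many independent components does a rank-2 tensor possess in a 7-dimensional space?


The number of components of a rank-r tensor in d dimensions is d^r.
Here d = 7 and r = 2.
7^2 = 49

49


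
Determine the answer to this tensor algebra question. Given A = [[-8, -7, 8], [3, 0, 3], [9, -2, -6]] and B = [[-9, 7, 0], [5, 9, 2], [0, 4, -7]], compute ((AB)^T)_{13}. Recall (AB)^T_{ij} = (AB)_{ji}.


(AB)^T_{ij} = (AB)_{ji} = sum_k A_{jk} B_{ki}.
For i=1, j=3 we need (AB)_{31}:
A_{31} * B_{11} = 9 * -9 = -81
A_{32} * B_{21} = -2 * 5 = -10
A_{33} * B_{31} = -6 * 0 = 0
Sum = -81 + -10 + 0 = -91

-91


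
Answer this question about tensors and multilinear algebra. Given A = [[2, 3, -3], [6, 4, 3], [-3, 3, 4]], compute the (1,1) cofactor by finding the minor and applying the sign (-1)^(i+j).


To find cofactor C_{11}, delete row 1 and column 1.
The resulting 2x2 submatrix is: [[4, 3], [3, 4]]
Minor M_{11} = 4*4 - 3*3
  = 16 - 9 = 7
Sign = (-1)^(1+1) = (-1)^2 = 1
Cofactor C_{11} = 1 * 7 = 7

7


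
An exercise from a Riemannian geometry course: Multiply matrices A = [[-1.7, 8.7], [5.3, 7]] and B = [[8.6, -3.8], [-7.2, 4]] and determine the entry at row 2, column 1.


(AB)_{ij} = sum_k A_{ik} B_{kj}.
For i=2, j=1:
A_{21} * B_{11} = 5.3 * 8.6 = 45.58
A_{22} * B_{21} = 7 * -7.2 = -50.4
Sum = 45.58 + -50.4 = -4.82

-4.82


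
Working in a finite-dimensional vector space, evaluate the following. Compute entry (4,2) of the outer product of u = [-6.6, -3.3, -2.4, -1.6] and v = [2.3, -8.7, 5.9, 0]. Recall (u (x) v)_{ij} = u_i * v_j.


The outer product entry T_{ij} = u_i * v_j.
We need i=4, j=2.
u_4 = -1.6, v_2 = -8.7
T_{4,2} = -1.6 * -8.7 = 13.92

13.92


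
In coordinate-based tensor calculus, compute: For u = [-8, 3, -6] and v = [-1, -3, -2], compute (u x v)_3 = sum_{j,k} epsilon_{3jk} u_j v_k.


(u x v)_3 = sum_{j,k} epsilon_{3jk} u_j v_k. Only permutations of (1,2,3) contribute; the two non-zero terms are:
eps_{312} u_1 v_2 = 1 * -8 * -3 = 24
eps_{321} u_2 v_1 = -1 * 3 * -1 = 3
(u x v)_3 = 27

27


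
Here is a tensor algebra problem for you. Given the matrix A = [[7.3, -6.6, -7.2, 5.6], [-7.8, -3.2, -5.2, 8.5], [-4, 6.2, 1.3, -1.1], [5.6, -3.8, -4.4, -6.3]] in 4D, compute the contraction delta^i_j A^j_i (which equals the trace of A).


The contraction (trace) of a rank-2 tensor is the sum of its diagonal elements.
Diagonal entries: A[1,1] = 7.3, A[2,2] = -3.2, A[3,3] = 1.3, A[4,4] = -6.3
Tr(A) = 7.3 + -3.2 + 1.3 + -6.3 = -0.9

-0.9


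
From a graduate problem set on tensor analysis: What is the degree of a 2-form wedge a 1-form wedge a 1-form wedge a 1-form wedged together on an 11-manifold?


The degree of a wedge product is the sum of the degrees of the individual forms.
Degrees: 2, 1, 1, 1
Total degree = 2 + 1 + 1 + 1 = 5

5


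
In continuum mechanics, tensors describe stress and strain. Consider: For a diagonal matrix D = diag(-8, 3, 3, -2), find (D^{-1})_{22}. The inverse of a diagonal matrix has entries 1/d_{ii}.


For a diagonal matrix, the inverse has entries (D^{-1})_{ii} = 1/d_{ii}.
The diagonal entries are: d_{11} = -8, d_{22} = 3, d_{33} = 3, d_{44} = -2
We need (D^{-1})_{22} = 1/d_{22} = 1/3 = 1/3

1/3


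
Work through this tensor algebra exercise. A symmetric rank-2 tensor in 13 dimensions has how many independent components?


A symmetric rank-2 tensor in d dimensions has d(d+1)/2 independent components.
d = 13
d(d+1)/2 = 13 * 14 / 2 = 182 / 2 = 91

91


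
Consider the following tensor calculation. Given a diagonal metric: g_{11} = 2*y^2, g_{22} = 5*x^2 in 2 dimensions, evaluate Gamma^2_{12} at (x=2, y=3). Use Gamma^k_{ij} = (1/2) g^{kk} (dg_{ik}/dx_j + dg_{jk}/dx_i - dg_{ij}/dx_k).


For a diagonal metric, Gamma^k_{ij} = (1/2) g^{kk} (dg_{ik}/dx_j + dg_{jk}/dx_i - dg_{ij}/dx_k).
The metric is diagonal, so g_{ab} = 0 for a != b.
At the given point: g_{11} = 18, g_{22} = 20
g^{22} = 1/20
dg_{12}/dx_2 = 0 (off-diagonal)
dg_{22}/dx_1 = dg_{22}/dx_1 = 20
dg_{12}/dx_2 = 0 (off-diagonal)
Numerator = 0 + 20 - 0 = 20
Gamma^2_{12} = 20 / (2 * 20) = 1/2

1/2


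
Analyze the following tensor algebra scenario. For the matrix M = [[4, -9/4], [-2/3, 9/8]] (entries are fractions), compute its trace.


The trace is the sum of diagonal entries.
Diagonal: M[1,1] = 4, M[2,2] = 9/8
Tr(M) = 4 + 9/8
Computing step by step:
After adding M[1,1]: 4
After adding M[2,2]: 41/8
Tr(M) = 41/8

41/8


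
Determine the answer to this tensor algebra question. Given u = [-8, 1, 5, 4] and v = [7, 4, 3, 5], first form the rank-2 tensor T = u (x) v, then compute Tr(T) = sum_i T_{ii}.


The outer product gives T_{ij} = u_i v_j.
The trace (contraction) is Tr(T) = sum_i T_{ii} = sum_i u_i v_i.
Diagonal entries:
T_{11} = u_1 * v_1 = -8 * 7 = -56
T_{22} = u_2 * v_2 = 1 * 4 = 4
T_{33} = u_3 * v_3 = 5 * 3 = 15
T_{44} = u_4 * v_4 = 4 * 5 = 20
Tr(T) = -56 + 4 + 15 + 20 = -17

-17
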